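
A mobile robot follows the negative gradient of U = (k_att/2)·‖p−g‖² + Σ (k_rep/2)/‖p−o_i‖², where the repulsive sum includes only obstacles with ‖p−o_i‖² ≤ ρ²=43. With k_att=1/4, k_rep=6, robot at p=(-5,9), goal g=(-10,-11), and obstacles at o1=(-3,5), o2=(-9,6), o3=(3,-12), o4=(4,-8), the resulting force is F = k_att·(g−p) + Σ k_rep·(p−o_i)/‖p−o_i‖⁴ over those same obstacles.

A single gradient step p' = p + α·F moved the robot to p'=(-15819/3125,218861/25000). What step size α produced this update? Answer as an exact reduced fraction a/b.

F_att = 1/4·(g−p) = 1/4·(-5,-20) = (-1.2500,-5.0000)
o1: d²=20 ≤ ρ²=43; F_rep = 6·(-2,4)/20² = (-0.0300,0.0600)
o2: d²=25 ≤ ρ²=43; F_rep = 6·(4,3)/25² = (0.0384,0.0288)
o3: d²=505 > ρ²=43 → inactive
o4: d²=370 > ρ²=43 → inactive
F = F_att + ΣF_rep = (-1.2416,-4.9112)
Δp = p'−p = (-0.0621,-0.2456); α = Δx/Fx = (-194/3125) / (-776/625) = 1/20
check: Δy/Fy = (-6139/25000) / (-6139/1250) = 1/20 ✓

α = 1/20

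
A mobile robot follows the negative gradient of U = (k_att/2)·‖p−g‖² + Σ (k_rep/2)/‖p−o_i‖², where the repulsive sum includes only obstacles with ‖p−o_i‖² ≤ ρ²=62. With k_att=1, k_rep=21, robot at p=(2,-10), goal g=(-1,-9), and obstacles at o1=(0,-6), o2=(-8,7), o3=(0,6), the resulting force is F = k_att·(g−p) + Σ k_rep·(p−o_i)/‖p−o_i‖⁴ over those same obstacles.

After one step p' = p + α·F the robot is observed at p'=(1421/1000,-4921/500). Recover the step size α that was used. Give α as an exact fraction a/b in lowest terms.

F_att = 1·(g−p) = 1·(-3,1) = (-3.0000,1.0000)
o1: d²=20 ≤ ρ²=62; F_rep = 21·(2,-4)/20² = (0.1050,-0.2100)
o2: d²=389 > ρ²=62 → inactive
o3: d²=260 > ρ²=62 → inactive
F = F_att + ΣF_rep = (-2.8950,0.7900)
Δp = p'−p = (-0.5790,0.1580); α = Δx/Fx = (-579/1000) / (-579/200) = 1/5
check: Δy/Fy = (79/500) / (79/100) = 1/5 ✓

α = 1/5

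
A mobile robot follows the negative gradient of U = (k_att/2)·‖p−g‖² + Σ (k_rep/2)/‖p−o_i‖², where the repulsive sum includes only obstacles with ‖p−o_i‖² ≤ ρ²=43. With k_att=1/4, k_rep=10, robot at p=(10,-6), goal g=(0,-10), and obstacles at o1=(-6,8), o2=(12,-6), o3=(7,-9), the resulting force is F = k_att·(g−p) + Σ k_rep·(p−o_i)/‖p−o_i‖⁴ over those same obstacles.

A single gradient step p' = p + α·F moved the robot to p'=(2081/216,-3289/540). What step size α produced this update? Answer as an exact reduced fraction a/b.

α = 1/10

F_att = 1/4·(g−p) = 1/4·(-10,-4) = (-2.5000,-1.0000)
o1: d²=452 > ρ²=43 → inactive
o2: d²=4 ≤ ρ²=43; F_rep = 10·(-2,0)/4² = (-1.2500,0.0000)
o3: d²=18 ≤ ρ²=43; F_rep = 10·(3,3)/18² = (0.0926,0.0926)
F = F_att + ΣF_rep = (-3.6574,-0.9074)
Δp = p'−p = (-0.3657,-0.0907); α = Δx/Fx = (-79/216) / (-395/108) = 1/10
check: Δy/Fy = (-49/540) / (-49/54) = 1/10 ✓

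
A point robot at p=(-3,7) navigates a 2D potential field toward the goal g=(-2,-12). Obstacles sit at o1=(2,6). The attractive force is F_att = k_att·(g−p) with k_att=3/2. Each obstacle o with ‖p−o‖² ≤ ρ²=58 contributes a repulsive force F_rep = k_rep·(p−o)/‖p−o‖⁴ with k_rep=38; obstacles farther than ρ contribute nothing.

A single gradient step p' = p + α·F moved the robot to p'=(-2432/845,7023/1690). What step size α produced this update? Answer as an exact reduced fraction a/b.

F_att = 3/2·(g−p) = 3/2·(1,-19) = (1.5000,-28.5000)
o1: d²=26 ≤ ρ²=58; F_rep = 38·(-5,1)/26² = (-0.2811,0.0562)
F = F_att + ΣF_rep = (1.2189,-28.4438)
Δp = p'−p = (0.1219,-2.8444); α = Δx/Fx = (103/845) / (206/169) = 1/10
check: Δy/Fy = (-4807/1690) / (-4807/169) = 1/10 ✓

α = 1/10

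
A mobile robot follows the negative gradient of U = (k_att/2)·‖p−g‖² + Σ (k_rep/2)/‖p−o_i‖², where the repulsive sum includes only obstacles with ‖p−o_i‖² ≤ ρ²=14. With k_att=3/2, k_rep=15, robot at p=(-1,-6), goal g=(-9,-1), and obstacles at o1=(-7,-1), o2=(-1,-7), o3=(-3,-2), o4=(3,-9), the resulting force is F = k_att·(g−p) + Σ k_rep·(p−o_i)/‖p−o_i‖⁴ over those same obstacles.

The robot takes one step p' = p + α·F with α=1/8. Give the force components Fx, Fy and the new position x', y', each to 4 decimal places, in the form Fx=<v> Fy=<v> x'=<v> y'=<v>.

Fx=-12.0000 Fy=22.5000 x'=-2.5000 y'=-3.1875

F_att = 3/2·(g−p) = 3/2·(-8,5) = (-12.0000,7.5000)
o1: d²=61 > ρ²=14 → inactive
o2: d²=1 ≤ ρ²=14; F_rep = 15·(0,1)/1² = (0.0000,15.0000)
o3: d²=20 > ρ²=14 → inactive
o4: d²=25 > ρ²=14 → inactive
F = F_att + ΣF_rep = (-12.0000,22.5000)
p' = p + 1/8·F = (-2.5000,-3.1875)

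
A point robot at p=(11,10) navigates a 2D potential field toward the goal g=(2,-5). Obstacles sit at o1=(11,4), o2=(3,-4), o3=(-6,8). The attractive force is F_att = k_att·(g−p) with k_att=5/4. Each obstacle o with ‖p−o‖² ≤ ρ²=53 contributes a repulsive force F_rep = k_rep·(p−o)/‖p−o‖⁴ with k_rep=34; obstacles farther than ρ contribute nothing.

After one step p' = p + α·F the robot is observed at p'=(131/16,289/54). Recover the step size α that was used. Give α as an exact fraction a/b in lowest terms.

F_att = 5/4·(g−p) = 5/4·(-9,-15) = (-11.2500,-18.7500)
o1: d²=36 ≤ ρ²=53; F_rep = 34·(0,6)/36² = (0.0000,0.1574)
o2: d²=260 > ρ²=53 → inactive
o3: d²=293 > ρ²=53 → inactive
F = F_att + ΣF_rep = (-11.2500,-18.5926)
Δp = p'−p = (-2.8125,-4.6481); α = Δx/Fx = (-45/16) / (-45/4) = 1/4
check: Δy/Fy = (-251/54) / (-502/27) = 1/4 ✓

α = 1/4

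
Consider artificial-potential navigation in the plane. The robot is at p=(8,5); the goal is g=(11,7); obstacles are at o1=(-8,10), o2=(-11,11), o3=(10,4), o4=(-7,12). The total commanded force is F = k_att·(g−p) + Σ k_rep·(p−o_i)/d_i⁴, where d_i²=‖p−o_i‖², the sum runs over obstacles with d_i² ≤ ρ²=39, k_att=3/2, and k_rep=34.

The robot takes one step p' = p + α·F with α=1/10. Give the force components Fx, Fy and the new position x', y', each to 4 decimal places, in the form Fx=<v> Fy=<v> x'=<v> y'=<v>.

Fx=1.7800 Fy=4.3600 x'=8.1780 y'=5.4360

F_att = 3/2·(g−p) = 3/2·(3,2) = (4.5000,3.0000)
o1: d²=281 > ρ²=39 → inactive
o2: d²=397 > ρ²=39 → inactive
o3: d²=5 ≤ ρ²=39; F_rep = 34·(-2,1)/5² = (-2.7200,1.3600)
o4: d²=274 > ρ²=39 → inactive
F = F_att + ΣF_rep = (1.7800,4.3600)
p' = p + 1/10·F = (8.1780,5.4360)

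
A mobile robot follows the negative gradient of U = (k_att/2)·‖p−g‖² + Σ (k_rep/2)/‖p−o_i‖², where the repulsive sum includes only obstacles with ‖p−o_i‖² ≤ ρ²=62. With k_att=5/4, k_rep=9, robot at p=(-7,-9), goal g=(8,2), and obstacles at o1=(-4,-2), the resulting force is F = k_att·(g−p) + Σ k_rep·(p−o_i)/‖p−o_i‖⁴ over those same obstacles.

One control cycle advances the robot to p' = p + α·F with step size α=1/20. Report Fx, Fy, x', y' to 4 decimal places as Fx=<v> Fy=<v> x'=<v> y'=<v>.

F_att = 5/4·(g−p) = 5/4·(15,11) = (18.7500,13.7500)
o1: d²=58 ≤ ρ²=62; F_rep = 9·(-3,-7)/58² = (-0.0080,-0.0187)
F = F_att + ΣF_rep = (18.7420,13.7313)
p' = p + 1/20·F = (-6.0629,-8.3134)

Fx=18.7420 Fy=13.7313 x'=-6.0629 y'=-8.3134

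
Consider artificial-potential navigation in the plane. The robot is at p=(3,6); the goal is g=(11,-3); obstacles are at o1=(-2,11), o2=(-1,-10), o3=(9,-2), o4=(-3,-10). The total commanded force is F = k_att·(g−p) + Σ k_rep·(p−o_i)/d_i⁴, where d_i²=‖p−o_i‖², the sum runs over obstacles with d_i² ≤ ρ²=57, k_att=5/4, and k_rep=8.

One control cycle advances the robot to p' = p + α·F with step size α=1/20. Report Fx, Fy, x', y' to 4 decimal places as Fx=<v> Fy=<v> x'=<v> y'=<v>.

F_att = 5/4·(g−p) = 5/4·(8,-9) = (10.0000,-11.2500)
o1: d²=50 ≤ ρ²=57; F_rep = 8·(5,-5)/50² = (0.0160,-0.0160)
o2: d²=272 > ρ²=57 → inactive
o3: d²=100 > ρ²=57 → inactive
o4: d²=292 > ρ²=57 → inactive
F = F_att + ΣF_rep = (10.0160,-11.2660)
p' = p + 1/20·F = (3.5008,5.4367)

Fx=10.0160 Fy=-11.2660 x'=3.5008 y'=5.4367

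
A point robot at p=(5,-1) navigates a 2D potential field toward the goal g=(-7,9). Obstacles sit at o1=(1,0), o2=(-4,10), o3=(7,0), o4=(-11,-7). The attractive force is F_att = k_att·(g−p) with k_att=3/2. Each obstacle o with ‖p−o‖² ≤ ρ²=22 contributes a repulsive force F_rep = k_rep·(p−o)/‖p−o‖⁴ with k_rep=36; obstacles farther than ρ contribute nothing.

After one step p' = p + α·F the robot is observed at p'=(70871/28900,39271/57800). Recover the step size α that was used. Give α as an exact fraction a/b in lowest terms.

α = 1/8

F_att = 3/2·(g−p) = 3/2·(-12,10) = (-18.0000,15.0000)
o1: d²=17 ≤ ρ²=22; F_rep = 36·(4,-1)/17² = (0.4983,-0.1246)
o2: d²=202 > ρ²=22 → inactive
o3: d²=5 ≤ ρ²=22; F_rep = 36·(-2,-1)/5² = (-2.8800,-1.4400)
o4: d²=292 > ρ²=22 → inactive
F = F_att + ΣF_rep = (-20.3817,13.4354)
Δp = p'−p = (-2.5477,1.6794); α = Δx/Fx = (-73629/28900) / (-147258/7225) = 1/8
check: Δy/Fy = (97071/57800) / (97071/7225) = 1/8 ✓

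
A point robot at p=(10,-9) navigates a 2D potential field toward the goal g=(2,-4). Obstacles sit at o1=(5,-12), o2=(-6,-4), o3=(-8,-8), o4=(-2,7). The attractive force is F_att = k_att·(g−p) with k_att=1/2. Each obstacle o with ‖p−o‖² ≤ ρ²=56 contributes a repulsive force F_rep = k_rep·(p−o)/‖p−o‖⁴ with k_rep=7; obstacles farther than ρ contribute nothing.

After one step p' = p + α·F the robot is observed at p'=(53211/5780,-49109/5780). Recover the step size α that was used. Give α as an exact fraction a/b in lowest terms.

F_att = 1/2·(g−p) = 1/2·(-8,5) = (-4.0000,2.5000)
o1: d²=34 ≤ ρ²=56; F_rep = 7·(5,3)/34² = (0.0303,0.0182)
o2: d²=281 > ρ²=56 → inactive
o3: d²=325 > ρ²=56 → inactive
o4: d²=400 > ρ²=56 → inactive
F = F_att + ΣF_rep = (-3.9697,2.5182)
Δp = p'−p = (-0.7939,0.5036); α = Δx/Fx = (-4589/5780) / (-4589/1156) = 1/5
check: Δy/Fy = (2911/5780) / (2911/1156) = 1/5 ✓

α = 1/5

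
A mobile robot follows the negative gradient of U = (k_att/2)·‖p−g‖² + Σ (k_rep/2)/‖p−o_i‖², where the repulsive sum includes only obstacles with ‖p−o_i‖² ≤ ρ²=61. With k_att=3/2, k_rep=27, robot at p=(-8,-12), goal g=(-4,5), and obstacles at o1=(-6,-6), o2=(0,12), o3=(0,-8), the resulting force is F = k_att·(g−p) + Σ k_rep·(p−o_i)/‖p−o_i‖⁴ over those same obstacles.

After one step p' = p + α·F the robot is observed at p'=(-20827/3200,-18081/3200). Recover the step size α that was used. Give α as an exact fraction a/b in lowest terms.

α = 1/4

F_att = 3/2·(g−p) = 3/2·(4,17) = (6.0000,25.5000)
o1: d²=40 ≤ ρ²=61; F_rep = 27·(-2,-6)/40² = (-0.0338,-0.1013)
o2: d²=640 > ρ²=61 → inactive
o3: d²=80 > ρ²=61 → inactive
F = F_att + ΣF_rep = (5.9662,25.3987)
Δp = p'−p = (1.4916,6.3497); α = Δx/Fx = (4773/3200) / (4773/800) = 1/4
check: Δy/Fy = (20319/3200) / (20319/800) = 1/4 ✓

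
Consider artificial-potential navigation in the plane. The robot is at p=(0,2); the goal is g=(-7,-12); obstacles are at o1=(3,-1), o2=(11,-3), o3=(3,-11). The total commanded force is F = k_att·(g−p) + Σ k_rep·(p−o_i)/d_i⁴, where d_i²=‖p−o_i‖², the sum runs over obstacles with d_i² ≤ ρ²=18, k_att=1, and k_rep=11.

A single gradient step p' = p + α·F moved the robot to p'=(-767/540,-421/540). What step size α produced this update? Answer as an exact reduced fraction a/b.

α = 1/5

F_att = 1·(g−p) = 1·(-7,-14) = (-7.0000,-14.0000)
o1: d²=18 ≤ ρ²=18; F_rep = 11·(-3,3)/18² = (-0.1019,0.1019)
o2: d²=146 > ρ²=18 → inactive
o3: d²=178 > ρ²=18 → inactive
F = F_att + ΣF_rep = (-7.1019,-13.8981)
Δp = p'−p = (-1.4204,-2.7796); α = Δx/Fx = (-767/540) / (-767/108) = 1/5
check: Δy/Fy = (-1501/540) / (-1501/108) = 1/5 ✓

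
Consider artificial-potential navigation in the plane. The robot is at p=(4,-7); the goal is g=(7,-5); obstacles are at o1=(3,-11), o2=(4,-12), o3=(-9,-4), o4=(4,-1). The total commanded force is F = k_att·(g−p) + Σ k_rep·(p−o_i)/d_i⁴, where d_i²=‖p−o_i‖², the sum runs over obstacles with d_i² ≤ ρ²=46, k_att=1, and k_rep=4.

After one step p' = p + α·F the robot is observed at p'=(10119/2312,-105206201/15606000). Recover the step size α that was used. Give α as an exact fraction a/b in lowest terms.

α = 1/8

F_att = 1·(g−p) = 1·(3,2) = (3.0000,2.0000)
o1: d²=17 ≤ ρ²=46; F_rep = 4·(1,4)/17² = (0.0138,0.0554)
o2: d²=25 ≤ ρ²=46; F_rep = 4·(0,5)/25² = (0.0000,0.0320)
o3: d²=178 > ρ²=46 → inactive
o4: d²=36 ≤ ρ²=46; F_rep = 4·(0,-6)/36² = (0.0000,-0.0185)
F = F_att + ΣF_rep = (3.0138,2.0688)
Δp = p'−p = (0.3767,0.2586); α = Δx/Fx = (871/2312) / (871/289) = 1/8
check: Δy/Fy = (4035799/15606000) / (4035799/1950750) = 1/8 ✓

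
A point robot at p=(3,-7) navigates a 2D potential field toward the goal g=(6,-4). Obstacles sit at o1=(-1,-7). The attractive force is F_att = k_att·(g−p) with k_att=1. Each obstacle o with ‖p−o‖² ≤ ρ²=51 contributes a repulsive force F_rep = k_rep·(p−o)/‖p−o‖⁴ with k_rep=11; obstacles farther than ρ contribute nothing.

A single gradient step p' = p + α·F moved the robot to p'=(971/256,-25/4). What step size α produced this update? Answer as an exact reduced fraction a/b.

F_att = 1·(g−p) = 1·(3,3) = (3.0000,3.0000)
o1: d²=16 ≤ ρ²=51; F_rep = 11·(4,0)/16² = (0.1719,0.0000)
F = F_att + ΣF_rep = (3.1719,3.0000)
Δp = p'−p = (0.7930,0.7500); α = Δx/Fx = (203/256) / (203/64) = 1/4
check: Δy/Fy = (3/4) / (3) = 1/4 ✓

α = 1/4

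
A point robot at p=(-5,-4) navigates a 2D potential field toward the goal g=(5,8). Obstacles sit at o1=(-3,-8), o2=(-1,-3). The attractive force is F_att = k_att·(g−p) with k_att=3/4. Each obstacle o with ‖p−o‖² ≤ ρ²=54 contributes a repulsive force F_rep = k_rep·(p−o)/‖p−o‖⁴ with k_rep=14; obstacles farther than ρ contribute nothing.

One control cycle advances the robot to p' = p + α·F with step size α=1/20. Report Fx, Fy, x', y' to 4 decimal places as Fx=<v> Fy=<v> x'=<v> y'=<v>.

Fx=7.2362 Fy=9.0916 x'=-4.6382 y'=-3.5454

F_att = 3/4·(g−p) = 3/4·(10,12) = (7.5000,9.0000)
o1: d²=20 ≤ ρ²=54; F_rep = 14·(-2,4)/20² = (-0.0700,0.1400)
o2: d²=17 ≤ ρ²=54; F_rep = 14·(-4,-1)/17² = (-0.1938,-0.0484)
F = F_att + ΣF_rep = (7.2362,9.0916)
p' = p + 1/20·F = (-4.6382,-3.5454)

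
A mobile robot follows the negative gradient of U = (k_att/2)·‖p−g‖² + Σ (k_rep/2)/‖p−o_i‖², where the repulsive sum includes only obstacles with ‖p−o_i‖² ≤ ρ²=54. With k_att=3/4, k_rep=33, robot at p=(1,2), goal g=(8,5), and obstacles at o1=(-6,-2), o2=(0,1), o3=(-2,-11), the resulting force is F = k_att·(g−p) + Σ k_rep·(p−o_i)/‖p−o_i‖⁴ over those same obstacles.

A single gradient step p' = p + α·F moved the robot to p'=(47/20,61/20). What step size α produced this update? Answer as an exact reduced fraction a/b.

F_att = 3/4·(g−p) = 3/4·(7,3) = (5.2500,2.2500)
o1: d²=65 > ρ²=54 → inactive
o2: d²=2 ≤ ρ²=54; F_rep = 33·(1,1)/2² = (8.2500,8.2500)
o3: d²=178 > ρ²=54 → inactive
F = F_att + ΣF_rep = (13.5000,10.5000)
Δp = p'−p = (1.3500,1.0500); α = Δx/Fx = (27/20) / (27/2) = 1/10
check: Δy/Fy = (21/20) / (21/2) = 1/10 ✓

α = 1/10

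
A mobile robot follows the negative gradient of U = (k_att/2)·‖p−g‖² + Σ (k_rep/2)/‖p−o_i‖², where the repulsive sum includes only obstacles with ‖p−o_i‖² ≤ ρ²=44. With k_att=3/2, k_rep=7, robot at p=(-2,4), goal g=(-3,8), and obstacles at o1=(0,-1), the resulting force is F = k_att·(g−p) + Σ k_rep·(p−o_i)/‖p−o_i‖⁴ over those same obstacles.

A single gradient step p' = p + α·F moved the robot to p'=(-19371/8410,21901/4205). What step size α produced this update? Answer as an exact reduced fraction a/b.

α = 1/5

F_att = 3/2·(g−p) = 3/2·(-1,4) = (-1.5000,6.0000)
o1: d²=29 ≤ ρ²=44; F_rep = 7·(-2,5)/29² = (-0.0166,0.0416)
F = F_att + ΣF_rep = (-1.5166,6.0416)
Δp = p'−p = (-0.3033,1.2083); α = Δx/Fx = (-2551/8410) / (-2551/1682) = 1/5
check: Δy/Fy = (5081/4205) / (5081/841) = 1/5 ✓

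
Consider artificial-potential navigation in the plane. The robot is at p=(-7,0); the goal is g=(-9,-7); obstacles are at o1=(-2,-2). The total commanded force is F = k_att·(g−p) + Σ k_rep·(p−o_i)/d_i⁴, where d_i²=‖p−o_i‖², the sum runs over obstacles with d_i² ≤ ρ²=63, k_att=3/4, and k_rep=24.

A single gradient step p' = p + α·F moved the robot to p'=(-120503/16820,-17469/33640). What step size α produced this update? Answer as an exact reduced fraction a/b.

F_att = 3/4·(g−p) = 3/4·(-2,-7) = (-1.5000,-5.2500)
o1: d²=29 ≤ ρ²=63; F_rep = 24·(-5,2)/29² = (-0.1427,0.0571)
F = F_att + ΣF_rep = (-1.6427,-5.1929)
Δp = p'−p = (-0.1643,-0.5193); α = Δx/Fx = (-2763/16820) / (-2763/1682) = 1/10
check: Δy/Fy = (-17469/33640) / (-17469/3364) = 1/10 ✓

α = 1/10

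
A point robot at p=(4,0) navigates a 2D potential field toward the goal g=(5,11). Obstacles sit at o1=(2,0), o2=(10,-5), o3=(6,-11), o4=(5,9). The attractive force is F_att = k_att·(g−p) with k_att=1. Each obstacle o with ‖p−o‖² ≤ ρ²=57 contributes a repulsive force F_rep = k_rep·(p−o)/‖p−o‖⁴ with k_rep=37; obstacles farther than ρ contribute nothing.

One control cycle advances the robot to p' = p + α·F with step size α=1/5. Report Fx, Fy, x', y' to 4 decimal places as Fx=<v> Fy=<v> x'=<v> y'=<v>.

Fx=5.6250 Fy=11.0000 x'=5.1250 y'=2.2000

F_att = 1·(g−p) = 1·(1,11) = (1.0000,11.0000)
o1: d²=4 ≤ ρ²=57; F_rep = 37·(2,0)/4² = (4.6250,0.0000)
o2: d²=61 > ρ²=57 → inactive
o3: d²=125 > ρ²=57 → inactive
o4: d²=82 > ρ²=57 → inactive
F = F_att + ΣF_rep = (5.6250,11.0000)
p' = p + 1/5·F = (5.1250,2.2000)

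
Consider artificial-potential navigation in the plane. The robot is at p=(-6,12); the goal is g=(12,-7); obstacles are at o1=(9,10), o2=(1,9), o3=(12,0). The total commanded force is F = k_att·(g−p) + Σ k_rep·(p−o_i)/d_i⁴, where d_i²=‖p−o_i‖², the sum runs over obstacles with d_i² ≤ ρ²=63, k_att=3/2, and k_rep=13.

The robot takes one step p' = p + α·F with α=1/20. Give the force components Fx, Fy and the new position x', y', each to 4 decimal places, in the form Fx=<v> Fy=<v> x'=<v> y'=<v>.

Fx=26.9729 Fy=-28.4884 x'=-4.6514 y'=10.5756

F_att = 3/2·(g−p) = 3/2·(18,-19) = (27.0000,-28.5000)
o1: d²=229 > ρ²=63 → inactive
o2: d²=58 ≤ ρ²=63; F_rep = 13·(-7,3)/58² = (-0.0271,0.0116)
o3: d²=468 > ρ²=63 → inactive
F = F_att + ΣF_rep = (26.9729,-28.4884)
p' = p + 1/20·F = (-4.6514,10.5756)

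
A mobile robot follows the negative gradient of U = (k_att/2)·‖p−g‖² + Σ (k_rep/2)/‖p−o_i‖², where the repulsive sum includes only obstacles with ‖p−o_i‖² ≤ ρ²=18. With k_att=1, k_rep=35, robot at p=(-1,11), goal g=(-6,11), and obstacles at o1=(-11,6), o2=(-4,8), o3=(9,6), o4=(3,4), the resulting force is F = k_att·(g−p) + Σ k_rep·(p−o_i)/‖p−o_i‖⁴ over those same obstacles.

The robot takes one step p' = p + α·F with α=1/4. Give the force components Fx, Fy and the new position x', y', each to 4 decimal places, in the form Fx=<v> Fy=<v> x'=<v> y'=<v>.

Fx=-4.6759 Fy=0.3241 x'=-2.1690 y'=11.0810

F_att = 1·(g−p) = 1·(-5,0) = (-5.0000,0.0000)
o1: d²=125 > ρ²=18 → inactive
o2: d²=18 ≤ ρ²=18; F_rep = 35·(3,3)/18² = (0.3241,0.3241)
o3: d²=125 > ρ²=18 → inactive
o4: d²=65 > ρ²=18 → inactive
F = F_att + ΣF_rep = (-4.6759,0.3241)
p' = p + 1/4·F = (-2.1690,11.0810)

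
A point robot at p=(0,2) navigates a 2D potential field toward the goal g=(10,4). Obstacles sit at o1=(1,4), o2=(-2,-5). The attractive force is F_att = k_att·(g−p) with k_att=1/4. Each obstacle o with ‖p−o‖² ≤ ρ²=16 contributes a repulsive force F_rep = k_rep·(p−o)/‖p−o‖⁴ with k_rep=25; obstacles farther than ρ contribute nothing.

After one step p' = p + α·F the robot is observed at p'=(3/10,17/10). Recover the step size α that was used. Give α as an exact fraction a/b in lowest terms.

F_att = 1/4·(g−p) = 1/4·(10,2) = (2.5000,0.5000)
o1: d²=5 ≤ ρ²=16; F_rep = 25·(-1,-2)/5² = (-1.0000,-2.0000)
o2: d²=53 > ρ²=16 → inactive
F = F_att + ΣF_rep = (1.5000,-1.5000)
Δp = p'−p = (0.3000,-0.3000); α = Δx/Fx = (3/10) / (3/2) = 1/5
check: Δy/Fy = (-3/10) / (-3/2) = 1/5 ✓

α = 1/5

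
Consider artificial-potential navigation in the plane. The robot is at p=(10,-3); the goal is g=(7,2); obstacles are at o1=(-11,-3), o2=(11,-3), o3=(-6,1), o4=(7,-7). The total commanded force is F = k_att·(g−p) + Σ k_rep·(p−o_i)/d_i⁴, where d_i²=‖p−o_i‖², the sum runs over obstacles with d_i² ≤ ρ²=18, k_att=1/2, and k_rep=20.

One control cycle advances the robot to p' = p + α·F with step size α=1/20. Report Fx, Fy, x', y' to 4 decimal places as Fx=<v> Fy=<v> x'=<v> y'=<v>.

Fx=-21.5000 Fy=2.5000 x'=8.9250 y'=-2.8750

F_att = 1/2·(g−p) = 1/2·(-3,5) = (-1.5000,2.5000)
o1: d²=441 > ρ²=18 → inactive
o2: d²=1 ≤ ρ²=18; F_rep = 20·(-1,0)/1² = (-20.0000,0.0000)
o3: d²=272 > ρ²=18 → inactive
o4: d²=25 > ρ²=18 → inactive
F = F_att + ΣF_rep = (-21.5000,2.5000)
p' = p + 1/20·F = (8.9250,-2.8750)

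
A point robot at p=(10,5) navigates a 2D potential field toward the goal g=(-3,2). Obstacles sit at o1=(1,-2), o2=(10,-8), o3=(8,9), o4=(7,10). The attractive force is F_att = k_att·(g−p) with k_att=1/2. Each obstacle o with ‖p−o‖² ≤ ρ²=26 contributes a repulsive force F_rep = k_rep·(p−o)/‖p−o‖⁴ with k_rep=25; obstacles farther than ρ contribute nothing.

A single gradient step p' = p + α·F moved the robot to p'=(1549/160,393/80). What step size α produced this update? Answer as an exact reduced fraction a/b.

F_att = 1/2·(g−p) = 1/2·(-13,-3) = (-6.5000,-1.5000)
o1: d²=130 > ρ²=26 → inactive
o2: d²=169 > ρ²=26 → inactive
o3: d²=20 ≤ ρ²=26; F_rep = 25·(2,-4)/20² = (0.1250,-0.2500)
o4: d²=34 > ρ²=26 → inactive
F = F_att + ΣF_rep = (-6.3750,-1.7500)
Δp = p'−p = (-0.3187,-0.0875); α = Δx/Fx = (-51/160) / (-51/8) = 1/20
check: Δy/Fy = (-7/80) / (-7/4) = 1/20 ✓

α = 1/20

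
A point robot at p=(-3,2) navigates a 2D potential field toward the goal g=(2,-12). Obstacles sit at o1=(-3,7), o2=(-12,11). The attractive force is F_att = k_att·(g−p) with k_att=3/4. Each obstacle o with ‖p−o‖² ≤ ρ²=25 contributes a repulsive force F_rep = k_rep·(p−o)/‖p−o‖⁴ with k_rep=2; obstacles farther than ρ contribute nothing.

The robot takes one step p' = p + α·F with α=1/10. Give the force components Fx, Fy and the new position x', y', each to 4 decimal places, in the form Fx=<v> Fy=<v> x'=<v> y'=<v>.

F_att = 3/4·(g−p) = 3/4·(5,-14) = (3.7500,-10.5000)
o1: d²=25 ≤ ρ²=25; F_rep = 2·(0,-5)/25² = (0.0000,-0.0160)
o2: d²=162 > ρ²=25 → inactive
F = F_att + ΣF_rep = (3.7500,-10.5160)
p' = p + 1/10·F = (-2.6250,0.9484)

Fx=3.7500 Fy=-10.5160 x'=-2.6250 y'=0.9484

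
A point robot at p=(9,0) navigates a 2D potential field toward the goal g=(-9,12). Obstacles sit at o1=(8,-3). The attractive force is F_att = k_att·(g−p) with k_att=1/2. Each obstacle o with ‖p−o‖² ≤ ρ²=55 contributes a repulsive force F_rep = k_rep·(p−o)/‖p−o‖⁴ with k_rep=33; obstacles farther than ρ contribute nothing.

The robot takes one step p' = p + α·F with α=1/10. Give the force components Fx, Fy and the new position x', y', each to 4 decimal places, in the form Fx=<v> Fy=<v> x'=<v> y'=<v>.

F_att = 1/2·(g−p) = 1/2·(-18,12) = (-9.0000,6.0000)
o1: d²=10 ≤ ρ²=55; F_rep = 33·(1,3)/10² = (0.3300,0.9900)
F = F_att + ΣF_rep = (-8.6700,6.9900)
p' = p + 1/10·F = (8.1330,0.6990)

Fx=-8.6700 Fy=6.9900 x'=8.1330 y'=0.6990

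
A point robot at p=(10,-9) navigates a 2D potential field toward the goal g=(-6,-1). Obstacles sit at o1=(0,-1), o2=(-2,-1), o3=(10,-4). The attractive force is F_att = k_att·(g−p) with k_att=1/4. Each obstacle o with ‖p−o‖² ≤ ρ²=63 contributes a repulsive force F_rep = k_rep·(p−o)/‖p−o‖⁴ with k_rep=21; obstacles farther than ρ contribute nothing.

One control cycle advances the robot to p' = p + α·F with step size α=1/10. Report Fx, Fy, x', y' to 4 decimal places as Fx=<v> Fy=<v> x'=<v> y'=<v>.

Fx=-4.0000 Fy=1.8320 x'=9.6000 y'=-8.8168

F_att = 1/4·(g−p) = 1/4·(-16,8) = (-4.0000,2.0000)
o1: d²=164 > ρ²=63 → inactive
o2: d²=208 > ρ²=63 → inactive
o3: d²=25 ≤ ρ²=63; F_rep = 21·(0,-5)/25² = (0.0000,-0.1680)
F = F_att + ΣF_rep = (-4.0000,1.8320)
p' = p + 1/10·F = (9.6000,-8.8168)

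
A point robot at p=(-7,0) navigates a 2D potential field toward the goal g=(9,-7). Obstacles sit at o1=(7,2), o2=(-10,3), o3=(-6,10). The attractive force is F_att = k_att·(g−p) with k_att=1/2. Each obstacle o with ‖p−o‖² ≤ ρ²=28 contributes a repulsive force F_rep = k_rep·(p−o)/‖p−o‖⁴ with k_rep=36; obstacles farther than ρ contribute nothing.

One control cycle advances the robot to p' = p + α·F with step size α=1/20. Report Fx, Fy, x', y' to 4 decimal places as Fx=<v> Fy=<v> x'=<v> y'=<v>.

Fx=8.3333 Fy=-3.8333 x'=-6.5833 y'=-0.1917

F_att = 1/2·(g−p) = 1/2·(16,-7) = (8.0000,-3.5000)
o1: d²=200 > ρ²=28 → inactive
o2: d²=18 ≤ ρ²=28; F_rep = 36·(3,-3)/18² = (0.3333,-0.3333)
o3: d²=101 > ρ²=28 → inactive
F = F_att + ΣF_rep = (8.3333,-3.8333)
p' = p + 1/20·F = (-6.5833,-0.1917)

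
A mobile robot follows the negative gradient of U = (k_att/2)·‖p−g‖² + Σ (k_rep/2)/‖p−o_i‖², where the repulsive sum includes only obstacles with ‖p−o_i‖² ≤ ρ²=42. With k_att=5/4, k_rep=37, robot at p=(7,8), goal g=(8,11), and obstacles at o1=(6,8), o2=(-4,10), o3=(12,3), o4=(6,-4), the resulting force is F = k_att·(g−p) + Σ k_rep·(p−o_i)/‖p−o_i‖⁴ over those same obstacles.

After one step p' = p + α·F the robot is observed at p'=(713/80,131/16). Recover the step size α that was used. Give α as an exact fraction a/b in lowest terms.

α = 1/20

F_att = 5/4·(g−p) = 5/4·(1,3) = (1.2500,3.7500)
o1: d²=1 ≤ ρ²=42; F_rep = 37·(1,0)/1² = (37.0000,0.0000)
o2: d²=125 > ρ²=42 → inactive
o3: d²=50 > ρ²=42 → inactive
o4: d²=145 > ρ²=42 → inactive
F = F_att + ΣF_rep = (38.2500,3.7500)
Δp = p'−p = (1.9125,0.1875); α = Δx/Fx = (153/80) / (153/4) = 1/20
check: Δy/Fy = (3/16) / (15/4) = 1/20 ✓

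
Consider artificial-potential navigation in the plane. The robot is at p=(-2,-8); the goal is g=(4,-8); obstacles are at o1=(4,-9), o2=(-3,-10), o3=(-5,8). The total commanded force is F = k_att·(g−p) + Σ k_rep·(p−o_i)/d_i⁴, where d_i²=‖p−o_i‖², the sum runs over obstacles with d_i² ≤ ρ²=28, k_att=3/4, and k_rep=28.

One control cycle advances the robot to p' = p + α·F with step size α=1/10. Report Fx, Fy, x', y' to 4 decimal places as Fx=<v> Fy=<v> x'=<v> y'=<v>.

Fx=5.6200 Fy=2.2400 x'=-1.4380 y'=-7.7760

F_att = 3/4·(g−p) = 3/4·(6,0) = (4.5000,0.0000)
o1: d²=37 > ρ²=28 → inactive
o2: d²=5 ≤ ρ²=28; F_rep = 28·(1,2)/5² = (1.1200,2.2400)
o3: d²=265 > ρ²=28 → inactive
F = F_att + ΣF_rep = (5.6200,2.2400)
p' = p + 1/10·F = (-1.4380,-7.7760)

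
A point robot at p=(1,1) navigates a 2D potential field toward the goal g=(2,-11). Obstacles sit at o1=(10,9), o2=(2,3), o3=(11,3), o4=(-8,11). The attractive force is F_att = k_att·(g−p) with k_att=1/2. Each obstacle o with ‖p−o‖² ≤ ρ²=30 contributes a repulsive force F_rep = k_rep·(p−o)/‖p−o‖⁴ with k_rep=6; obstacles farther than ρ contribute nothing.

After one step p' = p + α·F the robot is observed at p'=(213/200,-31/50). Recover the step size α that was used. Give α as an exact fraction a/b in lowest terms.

α = 1/4

F_att = 1/2·(g−p) = 1/2·(1,-12) = (0.5000,-6.0000)
o1: d²=145 > ρ²=30 → inactive
o2: d²=5 ≤ ρ²=30; F_rep = 6·(-1,-2)/5² = (-0.2400,-0.4800)
o3: d²=104 > ρ²=30 → inactive
o4: d²=181 > ρ²=30 → inactive
F = F_att + ΣF_rep = (0.2600,-6.4800)
Δp = p'−p = (0.0650,-1.6200); α = Δx/Fx = (13/200) / (13/50) = 1/4
check: Δy/Fy = (-81/50) / (-162/25) = 1/4 ✓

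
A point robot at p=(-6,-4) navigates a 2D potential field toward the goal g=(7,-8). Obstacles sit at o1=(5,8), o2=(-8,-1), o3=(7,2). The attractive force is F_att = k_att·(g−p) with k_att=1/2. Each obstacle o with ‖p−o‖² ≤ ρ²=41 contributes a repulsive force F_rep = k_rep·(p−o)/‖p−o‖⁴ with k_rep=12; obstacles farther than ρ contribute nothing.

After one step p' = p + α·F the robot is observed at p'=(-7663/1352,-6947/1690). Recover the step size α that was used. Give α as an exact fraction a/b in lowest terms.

F_att = 1/2·(g−p) = 1/2·(13,-4) = (6.5000,-2.0000)
o1: d²=265 > ρ²=41 → inactive
o2: d²=13 ≤ ρ²=41; F_rep = 12·(2,-3)/13² = (0.1420,-0.2130)
o3: d²=205 > ρ²=41 → inactive
F = F_att + ΣF_rep = (6.6420,-2.2130)
Δp = p'−p = (0.3321,-0.1107); α = Δx/Fx = (449/1352) / (2245/338) = 1/20
check: Δy/Fy = (-187/1690) / (-374/169) = 1/20 ✓

α = 1/20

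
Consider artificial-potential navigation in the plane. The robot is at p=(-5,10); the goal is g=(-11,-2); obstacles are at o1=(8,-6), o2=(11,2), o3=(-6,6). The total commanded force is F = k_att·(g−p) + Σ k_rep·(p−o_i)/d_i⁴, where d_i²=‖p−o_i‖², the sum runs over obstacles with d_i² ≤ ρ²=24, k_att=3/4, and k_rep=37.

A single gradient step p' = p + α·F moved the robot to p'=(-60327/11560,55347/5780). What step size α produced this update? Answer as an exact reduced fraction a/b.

F_att = 3/4·(g−p) = 3/4·(-6,-12) = (-4.5000,-9.0000)
o1: d²=425 > ρ²=24 → inactive
o2: d²=320 > ρ²=24 → inactive
o3: d²=17 ≤ ρ²=24; F_rep = 37·(1,4)/17² = (0.1280,0.5121)
F = F_att + ΣF_rep = (-4.3720,-8.4879)
Δp = p'−p = (-0.2186,-0.4244); α = Δx/Fx = (-2527/11560) / (-2527/578) = 1/20
check: Δy/Fy = (-2453/5780) / (-2453/289) = 1/20 ✓

α = 1/20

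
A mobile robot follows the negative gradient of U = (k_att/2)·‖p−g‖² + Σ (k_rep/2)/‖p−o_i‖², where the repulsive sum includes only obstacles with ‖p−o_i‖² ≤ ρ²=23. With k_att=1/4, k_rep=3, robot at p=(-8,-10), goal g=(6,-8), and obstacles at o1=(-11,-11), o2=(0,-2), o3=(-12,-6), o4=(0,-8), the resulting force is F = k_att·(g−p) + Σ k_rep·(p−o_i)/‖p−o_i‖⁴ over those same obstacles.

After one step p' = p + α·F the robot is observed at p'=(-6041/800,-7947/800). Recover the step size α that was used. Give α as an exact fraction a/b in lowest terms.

F_att = 1/4·(g−p) = 1/4·(14,2) = (3.5000,0.5000)
o1: d²=10 ≤ ρ²=23; F_rep = 3·(3,1)/10² = (0.0900,0.0300)
o2: d²=128 > ρ²=23 → inactive
o3: d²=32 > ρ²=23 → inactive
o4: d²=68 > ρ²=23 → inactive
F = F_att + ΣF_rep = (3.5900,0.5300)
Δp = p'−p = (0.4487,0.0663); α = Δx/Fx = (359/800) / (359/100) = 1/8
check: Δy/Fy = (53/800) / (53/100) = 1/8 ✓

α = 1/8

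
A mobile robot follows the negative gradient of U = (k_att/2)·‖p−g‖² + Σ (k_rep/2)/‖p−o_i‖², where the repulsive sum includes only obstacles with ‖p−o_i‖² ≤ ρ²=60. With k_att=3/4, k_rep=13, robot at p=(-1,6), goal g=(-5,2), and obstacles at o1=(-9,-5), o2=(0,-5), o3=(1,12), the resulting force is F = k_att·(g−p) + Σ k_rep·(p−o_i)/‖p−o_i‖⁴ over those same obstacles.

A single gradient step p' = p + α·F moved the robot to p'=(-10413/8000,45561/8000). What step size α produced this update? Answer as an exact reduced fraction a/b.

F_att = 3/4·(g−p) = 3/4·(-4,-4) = (-3.0000,-3.0000)
o1: d²=185 > ρ²=60 → inactive
o2: d²=122 > ρ²=60 → inactive
o3: d²=40 ≤ ρ²=60; F_rep = 13·(-2,-6)/40² = (-0.0163,-0.0488)
F = F_att + ΣF_rep = (-3.0162,-3.0488)
Δp = p'−p = (-0.3016,-0.3049); α = Δx/Fx = (-2413/8000) / (-2413/800) = 1/10
check: Δy/Fy = (-2439/8000) / (-2439/800) = 1/10 ✓

α = 1/10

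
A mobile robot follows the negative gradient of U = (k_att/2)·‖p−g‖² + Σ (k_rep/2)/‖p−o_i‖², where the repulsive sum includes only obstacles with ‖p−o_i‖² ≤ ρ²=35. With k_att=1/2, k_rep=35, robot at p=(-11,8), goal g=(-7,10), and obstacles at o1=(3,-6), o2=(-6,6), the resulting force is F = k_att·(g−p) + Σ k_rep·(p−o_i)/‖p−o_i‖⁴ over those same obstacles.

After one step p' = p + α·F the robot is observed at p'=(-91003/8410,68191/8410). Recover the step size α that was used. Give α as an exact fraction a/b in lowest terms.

α = 1/10

F_att = 1/2·(g−p) = 1/2·(4,2) = (2.0000,1.0000)
o1: d²=392 > ρ²=35 → inactive
o2: d²=29 ≤ ρ²=35; F_rep = 35·(-5,2)/29² = (-0.2081,0.0832)
F = F_att + ΣF_rep = (1.7919,1.0832)
Δp = p'−p = (0.1792,0.1083); α = Δx/Fx = (1507/8410) / (1507/841) = 1/10
check: Δy/Fy = (911/8410) / (911/841) = 1/10 ✓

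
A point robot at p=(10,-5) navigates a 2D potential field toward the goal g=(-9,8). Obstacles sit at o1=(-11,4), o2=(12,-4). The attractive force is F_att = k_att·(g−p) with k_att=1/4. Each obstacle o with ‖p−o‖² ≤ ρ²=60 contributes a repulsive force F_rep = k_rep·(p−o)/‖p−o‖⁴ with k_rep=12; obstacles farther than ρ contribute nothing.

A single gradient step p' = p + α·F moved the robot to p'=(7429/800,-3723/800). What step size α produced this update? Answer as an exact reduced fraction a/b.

F_att = 1/4·(g−p) = 1/4·(-19,13) = (-4.7500,3.2500)
o1: d²=522 > ρ²=60 → inactive
o2: d²=5 ≤ ρ²=60; F_rep = 12·(-2,-1)/5² = (-0.9600,-0.4800)
F = F_att + ΣF_rep = (-5.7100,2.7700)
Δp = p'−p = (-0.7137,0.3463); α = Δx/Fx = (-571/800) / (-571/100) = 1/8
check: Δy/Fy = (277/800) / (277/100) = 1/8 ✓

α = 1/8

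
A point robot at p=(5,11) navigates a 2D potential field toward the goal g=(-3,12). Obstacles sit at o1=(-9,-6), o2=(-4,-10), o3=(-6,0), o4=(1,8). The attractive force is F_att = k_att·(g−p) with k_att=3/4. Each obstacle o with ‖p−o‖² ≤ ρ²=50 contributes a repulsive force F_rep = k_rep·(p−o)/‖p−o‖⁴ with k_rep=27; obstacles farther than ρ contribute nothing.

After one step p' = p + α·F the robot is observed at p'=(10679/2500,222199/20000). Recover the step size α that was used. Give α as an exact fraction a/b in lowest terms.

α = 1/8

F_att = 3/4·(g−p) = 3/4·(-8,1) = (-6.0000,0.7500)
o1: d²=485 > ρ²=50 → inactive
o2: d²=522 > ρ²=50 → inactive
o3: d²=242 > ρ²=50 → inactive
o4: d²=25 ≤ ρ²=50; F_rep = 27·(4,3)/25² = (0.1728,0.1296)
F = F_att + ΣF_rep = (-5.8272,0.8796)
Δp = p'−p = (-0.7284,0.1100); α = Δx/Fx = (-1821/2500) / (-3642/625) = 1/8
check: Δy/Fy = (2199/20000) / (2199/2500) = 1/8 ✓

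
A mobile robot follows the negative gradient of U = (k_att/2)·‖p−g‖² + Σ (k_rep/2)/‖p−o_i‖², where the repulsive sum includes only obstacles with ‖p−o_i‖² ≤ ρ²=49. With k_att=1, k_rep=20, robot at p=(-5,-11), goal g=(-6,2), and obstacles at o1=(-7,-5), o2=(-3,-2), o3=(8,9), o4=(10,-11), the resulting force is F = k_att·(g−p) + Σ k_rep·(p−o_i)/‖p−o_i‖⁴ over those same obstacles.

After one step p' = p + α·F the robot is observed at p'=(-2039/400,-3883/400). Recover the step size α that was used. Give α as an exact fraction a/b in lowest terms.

F_att = 1·(g−p) = 1·(-1,13) = (-1.0000,13.0000)
o1: d²=40 ≤ ρ²=49; F_rep = 20·(2,-6)/40² = (0.0250,-0.0750)
o2: d²=85 > ρ²=49 → inactive
o3: d²=569 > ρ²=49 → inactive
o4: d²=225 > ρ²=49 → inactive
F = F_att + ΣF_rep = (-0.9750,12.9250)
Δp = p'−p = (-0.0975,1.2925); α = Δx/Fx = (-39/400) / (-39/40) = 1/10
check: Δy/Fy = (517/400) / (517/40) = 1/10 ✓

α = 1/10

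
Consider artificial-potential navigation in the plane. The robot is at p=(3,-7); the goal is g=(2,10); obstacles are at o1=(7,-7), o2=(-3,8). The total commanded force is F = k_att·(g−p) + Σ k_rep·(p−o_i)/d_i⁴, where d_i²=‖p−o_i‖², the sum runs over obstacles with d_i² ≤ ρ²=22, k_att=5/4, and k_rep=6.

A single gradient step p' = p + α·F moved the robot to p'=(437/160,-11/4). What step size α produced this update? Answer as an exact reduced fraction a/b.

F_att = 5/4·(g−p) = 5/4·(-1,17) = (-1.2500,21.2500)
o1: d²=16 ≤ ρ²=22; F_rep = 6·(-4,0)/16² = (-0.0938,0.0000)
o2: d²=261 > ρ²=22 → inactive
F = F_att + ΣF_rep = (-1.3438,21.2500)
Δp = p'−p = (-0.2687,4.2500); α = Δx/Fx = (-43/160) / (-43/32) = 1/5
check: Δy/Fy = (17/4) / (85/4) = 1/5 ✓

α = 1/5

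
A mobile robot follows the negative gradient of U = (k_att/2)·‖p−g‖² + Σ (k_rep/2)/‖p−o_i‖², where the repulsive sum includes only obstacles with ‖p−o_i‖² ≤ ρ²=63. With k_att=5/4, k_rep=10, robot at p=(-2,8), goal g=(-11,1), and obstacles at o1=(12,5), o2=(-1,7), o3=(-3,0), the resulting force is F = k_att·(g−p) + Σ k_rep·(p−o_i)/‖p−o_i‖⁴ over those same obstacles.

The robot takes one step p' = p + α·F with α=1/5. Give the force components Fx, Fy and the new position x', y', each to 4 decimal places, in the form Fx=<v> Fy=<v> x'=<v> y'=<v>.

F_att = 5/4·(g−p) = 5/4·(-9,-7) = (-11.2500,-8.7500)
o1: d²=205 > ρ²=63 → inactive
o2: d²=2 ≤ ρ²=63; F_rep = 10·(-1,1)/2² = (-2.5000,2.5000)
o3: d²=65 > ρ²=63 → inactive
F = F_att + ΣF_rep = (-13.7500,-6.2500)
p' = p + 1/5·F = (-4.7500,6.7500)

Fx=-13.7500 Fy=-6.2500 x'=-4.7500 y'=6.7500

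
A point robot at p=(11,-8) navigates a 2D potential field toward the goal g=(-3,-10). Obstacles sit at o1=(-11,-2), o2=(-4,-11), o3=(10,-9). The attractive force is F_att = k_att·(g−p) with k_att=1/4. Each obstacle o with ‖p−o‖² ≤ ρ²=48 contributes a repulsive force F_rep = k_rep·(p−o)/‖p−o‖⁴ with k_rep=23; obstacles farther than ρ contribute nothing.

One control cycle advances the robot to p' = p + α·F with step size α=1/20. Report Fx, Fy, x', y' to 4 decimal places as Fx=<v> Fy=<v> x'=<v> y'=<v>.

F_att = 1/4·(g−p) = 1/4·(-14,-2) = (-3.5000,-0.5000)
o1: d²=520 > ρ²=48 → inactive
o2: d²=234 > ρ²=48 → inactive
o3: d²=2 ≤ ρ²=48; F_rep = 23·(1,1)/2² = (5.7500,5.7500)
F = F_att + ΣF_rep = (2.2500,5.2500)
p' = p + 1/20·F = (11.1125,-7.7375)

Fx=2.2500 Fy=5.2500 x'=11.1125 y'=-7.7375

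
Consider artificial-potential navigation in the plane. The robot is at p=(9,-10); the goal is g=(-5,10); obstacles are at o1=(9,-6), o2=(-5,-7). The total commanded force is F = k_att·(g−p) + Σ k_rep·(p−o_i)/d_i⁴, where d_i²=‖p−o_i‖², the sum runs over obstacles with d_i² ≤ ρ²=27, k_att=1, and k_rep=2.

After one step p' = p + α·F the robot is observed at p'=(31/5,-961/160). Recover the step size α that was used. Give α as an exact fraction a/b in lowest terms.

F_att = 1·(g−p) = 1·(-14,20) = (-14.0000,20.0000)
o1: d²=16 ≤ ρ²=27; F_rep = 2·(0,-4)/16² = (0.0000,-0.0312)
o2: d²=205 > ρ²=27 → inactive
F = F_att + ΣF_rep = (-14.0000,19.9688)
Δp = p'−p = (-2.8000,3.9937); α = Δx/Fx = (-14/5) / (-14) = 1/5
check: Δy/Fy = (639/160) / (639/32) = 1/5 ✓

α = 1/5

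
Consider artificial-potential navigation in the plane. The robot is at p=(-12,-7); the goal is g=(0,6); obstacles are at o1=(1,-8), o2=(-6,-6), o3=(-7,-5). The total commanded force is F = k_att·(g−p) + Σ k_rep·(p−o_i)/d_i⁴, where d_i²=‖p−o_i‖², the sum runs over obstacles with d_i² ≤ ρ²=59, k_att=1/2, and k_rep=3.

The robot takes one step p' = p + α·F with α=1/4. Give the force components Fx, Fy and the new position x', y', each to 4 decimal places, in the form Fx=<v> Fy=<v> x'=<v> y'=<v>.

Fx=5.9690 Fy=6.4907 x'=-10.5077 y'=-5.3773

F_att = 1/2·(g−p) = 1/2·(12,13) = (6.0000,6.5000)
o1: d²=170 > ρ²=59 → inactive
o2: d²=37 ≤ ρ²=59; F_rep = 3·(-6,-1)/37² = (-0.0131,-0.0022)
o3: d²=29 ≤ ρ²=59; F_rep = 3·(-5,-2)/29² = (-0.0178,-0.0071)
F = F_att + ΣF_rep = (5.9690,6.4907)
p' = p + 1/4·F = (-10.5077,-5.3773)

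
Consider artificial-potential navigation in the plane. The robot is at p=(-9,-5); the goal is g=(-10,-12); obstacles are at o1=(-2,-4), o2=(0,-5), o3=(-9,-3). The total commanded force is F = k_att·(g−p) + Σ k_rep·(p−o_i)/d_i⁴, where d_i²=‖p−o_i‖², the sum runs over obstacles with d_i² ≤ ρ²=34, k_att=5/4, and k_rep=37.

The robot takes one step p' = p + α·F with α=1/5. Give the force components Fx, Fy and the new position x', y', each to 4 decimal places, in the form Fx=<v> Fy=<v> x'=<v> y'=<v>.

Fx=-1.2500 Fy=-13.3750 x'=-9.2500 y'=-7.6750

F_att = 5/4·(g−p) = 5/4·(-1,-7) = (-1.2500,-8.7500)
o1: d²=50 > ρ²=34 → inactive
o2: d²=81 > ρ²=34 → inactive
o3: d²=4 ≤ ρ²=34; F_rep = 37·(0,-2)/4² = (0.0000,-4.6250)
F = F_att + ΣF_rep = (-1.2500,-13.3750)
p' = p + 1/5·F = (-9.2500,-7.6750)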